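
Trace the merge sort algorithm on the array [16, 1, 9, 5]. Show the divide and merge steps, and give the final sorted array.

Merge sort trace:

Split: [16, 1, 9, 5] -> [16, 1] and [9, 5]
  Split: [16, 1] -> [16] and [1]
  Merge: [16] + [1] -> [1, 16]
  Split: [9, 5] -> [9] and [5]
  Merge: [9] + [5] -> [5, 9]
Merge: [1, 16] + [5, 9] -> [1, 5, 9, 16]

Final sorted array: [1, 5, 9, 16]

The merge sort proceeds by recursively splitting the array and merging sorted halves.
After all merges, the sorted array is [1, 5, 9, 16].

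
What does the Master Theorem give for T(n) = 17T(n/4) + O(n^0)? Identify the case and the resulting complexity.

Master Theorem for T(n) = 17T(n/4) + O(n^0):

a = 17, b = 4, c = 0
log_b(a) = log_4(17) = 2.0437

Case 1: c = 0 < log_4(17) = 2.0437
T(n) = O(n^(log_4 17))

For T(n) = 17T(n/4) + O(n^0): log_4(17) = 2.0437. This is Case 1 of the Master Theorem (c < log_b(a), work dominated by leaves), giving O(n^(log_4 17)).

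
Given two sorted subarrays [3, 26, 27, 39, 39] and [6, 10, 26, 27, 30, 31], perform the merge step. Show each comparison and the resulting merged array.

Merging process:

Compare 3 vs 6: take 3 from left. Merged: [3]
Compare 26 vs 6: take 6 from right. Merged: [3, 6]
Compare 26 vs 10: take 10 from right. Merged: [3, 6, 10]
Compare 26 vs 26: take 26 from left. Merged: [3, 6, 10, 26]
Compare 27 vs 26: take 26 from right. Merged: [3, 6, 10, 26, 26]
Compare 27 vs 27: take 27 from left. Merged: [3, 6, 10, 26, 26, 27]
Compare 39 vs 27: take 27 from right. Merged: [3, 6, 10, 26, 26, 27, 27]
Compare 39 vs 30: take 30 from right. Merged: [3, 6, 10, 26, 26, 27, 27, 30]
Compare 39 vs 31: take 31 from right. Merged: [3, 6, 10, 26, 26, 27, 27, 30, 31]
Append remaining from left: [39, 39]. Merged: [3, 6, 10, 26, 26, 27, 27, 30, 31, 39, 39]

Final merged array: [3, 6, 10, 26, 26, 27, 27, 30, 31, 39, 39]
Total comparisons: 9

The merged array is [3, 6, 10, 26, 26, 27, 27, 30, 31, 39, 39], requiring 9 comparisons. The merge step runs in O(n) time where n is the total number of elements.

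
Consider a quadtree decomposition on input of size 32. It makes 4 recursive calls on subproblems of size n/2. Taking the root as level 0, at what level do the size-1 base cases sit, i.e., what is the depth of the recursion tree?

For divide and conquer with division factor 2:

Problem sizes at each level:
Level 0: 32
Level 1: 16
Level 2: 8
Level 3: 4
Level 4: 2
Level 5: 1

The root is level 0 and the size-1 base case is level 5 (the tree spans levels 0 through 5, i.e. 6 levels counting the root), so the depth is the number of divisions: log_2(32) = 5

The recursion tree depth is log_2(32) = 5. At each level, the problem size is divided by 2, so it takes 5 divisions to reduce to a base case of size 1. The algorithm makes 4 recursive calls at each level.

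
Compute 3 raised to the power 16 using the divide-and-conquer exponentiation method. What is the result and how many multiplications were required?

Computing 3^16 by squaring (build up from 3^1; each line after the first costs one multiplication):

3^1 = 3
3^2 = (3^1)^2 = 3^2 = 9
3^4 = (3^2)^2 = 9^2 = 81
3^8 = (3^4)^2 = 81^2 = 6561
3^16 = (3^8)^2 = 6561^2 = 43046721

Result: 43046721
Multiplications needed: 4 (4 lines after 3^1)

3^16 = 43046721. Using exponentiation by squaring, this requires 4 multiplications. The key idea: if the exponent is even, square the half-power; if odd, multiply by the base once.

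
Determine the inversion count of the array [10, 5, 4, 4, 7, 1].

Finding inversions in [10, 5, 4, 4, 7, 1]:

(0, 1): arr[0]=10 > arr[1]=5
(0, 2): arr[0]=10 > arr[2]=4
(0, 3): arr[0]=10 > arr[3]=4
(0, 4): arr[0]=10 > arr[4]=7
(0, 5): arr[0]=10 > arr[5]=1
(1, 2): arr[1]=5 > arr[2]=4
(1, 3): arr[1]=5 > arr[3]=4
(1, 5): arr[1]=5 > arr[5]=1
(2, 5): arr[2]=4 > arr[5]=1
(3, 5): arr[3]=4 > arr[5]=1
(4, 5): arr[4]=7 > arr[5]=1

Total inversions: 11

The array has 11 inversion(s): (0,1), (0,2), (0,3), (0,4), (0,5), (1,2), (1,3), (1,5), (2,5), (3,5), (4,5). Each pair (i,j) satisfies i < j and arr[i] > arr[j].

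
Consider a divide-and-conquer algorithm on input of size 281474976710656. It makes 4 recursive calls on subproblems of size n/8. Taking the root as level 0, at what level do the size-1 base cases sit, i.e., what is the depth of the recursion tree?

For divide and conquer with division factor 8:

Problem sizes at each level:
Level 0: 281474976710656
Level 1: 35184372088832
Level 2: 4398046511104
Level 3: 549755813888
Level 4: 68719476736
Level 5: 8589934592
Level 6: 1073741824
Level 7: 134217728
Level 8: 16777216
Level 9: 2097152
Level 10: 262144
Level 11: 32768
Level 12: 4096
Level 13: 512
Level 14: 64
Level 15: 8
Level 16: 1

The root is level 0 and the size-1 base case is level 16 (the tree spans levels 0 through 16, i.e. 17 levels counting the root), so the depth is the number of divisions: log_8(281474976710656) = 16

The recursion tree depth is log_8(281474976710656) = 16. At each level, the problem size is divided by 8, so it takes 16 divisions to reduce to a base case of size 1. The algorithm makes 4 recursive calls at each level.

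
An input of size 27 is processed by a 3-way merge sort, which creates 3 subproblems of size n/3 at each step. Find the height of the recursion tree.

For divide and conquer with division factor 3:

Problem sizes at each level:
Level 0: 27
Level 1: 9
Level 2: 3
Level 3: 1

The root is level 0 and the size-1 base case is level 3 (the tree spans levels 0 through 3, i.e. 4 levels counting the root), so the depth is the number of divisions: log_3(27) = 3

The recursion tree depth is log_3(27) = 3. At each level, the problem size is divided by 3, so it takes 3 divisions to reduce to a base case of size 1. The algorithm makes 3 recursive calls at each level.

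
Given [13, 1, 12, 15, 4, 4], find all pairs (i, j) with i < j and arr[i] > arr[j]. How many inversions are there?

Finding inversions in [13, 1, 12, 15, 4, 4]:

(0, 1): arr[0]=13 > arr[1]=1
(0, 2): arr[0]=13 > arr[2]=12
(0, 4): arr[0]=13 > arr[4]=4
(0, 5): arr[0]=13 > arr[5]=4
(2, 4): arr[2]=12 > arr[4]=4
(2, 5): arr[2]=12 > arr[5]=4
(3, 4): arr[3]=15 > arr[4]=4
(3, 5): arr[3]=15 > arr[5]=4

Total inversions: 8

The array has 8 inversion(s): (0,1), (0,2), (0,4), (0,5), (2,4), (2,5), (3,4), (3,5). Each pair (i,j) satisfies i < j and arr[i] > arr[j].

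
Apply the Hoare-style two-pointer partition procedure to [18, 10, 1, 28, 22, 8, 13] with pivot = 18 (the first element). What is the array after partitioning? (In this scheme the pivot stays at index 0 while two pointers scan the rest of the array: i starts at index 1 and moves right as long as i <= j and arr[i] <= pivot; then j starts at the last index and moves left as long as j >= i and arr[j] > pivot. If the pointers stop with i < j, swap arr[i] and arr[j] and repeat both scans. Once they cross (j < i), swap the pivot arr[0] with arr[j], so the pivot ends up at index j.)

Hoare-style two-pointer partition with pivot = 18:

Initial array: [18, 10, 1, 28, 22, 8, 13]

Pointers start at i = 1, j = 6.
i stops at index 3 (arr[3]=28 > 18), j stops at index 6 (arr[6]=13 <= 18): swap arr[3] and arr[6], array becomes [18, 10, 1, 13, 22, 8, 28]
i stops at index 4 (arr[4]=22 > 18), j stops at index 5 (arr[5]=8 <= 18): swap arr[4] and arr[5], array becomes [18, 10, 1, 13, 8, 22, 28]
i ends at 5, j ends at 4: the pointers have crossed (j < i), so scanning stops.

Swap pivot arr[0] with arr[4] to place pivot at position 4: [8, 10, 1, 13, 18, 22, 28]
Pivot position: 4

After partitioning with pivot 18, the array becomes [8, 10, 1, 13, 18, 22, 28]. The pivot is placed at index 4. All elements to the left of the pivot are <= 18, and all elements to the right are > 18.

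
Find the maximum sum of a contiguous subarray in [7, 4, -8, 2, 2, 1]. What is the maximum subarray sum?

Using Kadane's algorithm on [7, 4, -8, 2, 2, 1]:

Scanning through the array:
Position 1 (value 4): max_ending_here = 11, max_so_far = 11
Position 2 (value -8): max_ending_here = 3, max_so_far = 11
Position 3 (value 2): max_ending_here = 5, max_so_far = 11
Position 4 (value 2): max_ending_here = 7, max_so_far = 11
Position 5 (value 1): max_ending_here = 8, max_so_far = 11

Maximum subarray: [7, 4]
Maximum sum: 11

The maximum subarray is [7, 4] with sum 11. This subarray runs from index 0 to index 1.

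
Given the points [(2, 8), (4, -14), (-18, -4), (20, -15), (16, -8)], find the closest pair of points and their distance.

Computing all pairwise distances among 5 points:

d((2, 8), (4, -14)) = 22.0907
d((2, 8), (-18, -4)) = 23.3238
d((2, 8), (20, -15)) = 29.2062
d((2, 8), (16, -8)) = 21.2603
d((4, -14), (-18, -4)) = 24.1661
d((4, -14), (20, -15)) = 16.0312
d((4, -14), (16, -8)) = 13.4164
d((-18, -4), (20, -15)) = 39.5601
d((-18, -4), (16, -8)) = 34.2345
d((20, -15), (16, -8)) = 8.0623 <-- minimum

Closest pair: (20, -15) and (16, -8) with distance 8.0623

The closest pair is (20, -15) and (16, -8) with Euclidean distance 8.0623. For 5 points, brute-force pairwise comparison is shown above. For large n, the divide-and-conquer algorithm (sort by x, recurse on halves, check the dividing strip) achieves O(n log n).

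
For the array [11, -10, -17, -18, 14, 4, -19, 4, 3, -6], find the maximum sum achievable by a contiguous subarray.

Using Kadane's algorithm on [11, -10, -17, -18, 14, 4, -19, 4, 3, -6]:

Scanning through the array:
Position 1 (value -10): max_ending_here = 1, max_so_far = 11
Position 2 (value -17): max_ending_here = -16, max_so_far = 11
Position 3 (value -18): max_ending_here = -18, max_so_far = 11
Position 4 (value 14): max_ending_here = 14, max_so_far = 14
Position 5 (value 4): max_ending_here = 18, max_so_far = 18
Position 6 (value -19): max_ending_here = -1, max_so_far = 18
Position 7 (value 4): max_ending_here = 4, max_so_far = 18
Position 8 (value 3): max_ending_here = 7, max_so_far = 18
Position 9 (value -6): max_ending_here = 1, max_so_far = 18

Maximum subarray: [14, 4]
Maximum sum: 18

The maximum subarray is [14, 4] with sum 18. This subarray runs from index 4 to index 5.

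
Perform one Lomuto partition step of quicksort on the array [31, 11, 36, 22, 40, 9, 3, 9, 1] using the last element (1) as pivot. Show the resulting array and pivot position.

Lomuto partition with pivot = 1:

Initial array: [31, 11, 36, 22, 40, 9, 3, 9, 1]

arr[0]=31 > 1: no swap
arr[1]=11 > 1: no swap
arr[2]=36 > 1: no swap
arr[3]=22 > 1: no swap
arr[4]=40 > 1: no swap
arr[5]=9 > 1: no swap
arr[6]=3 > 1: no swap
arr[7]=9 > 1: no swap

Place pivot at position 0: [1, 11, 36, 22, 40, 9, 3, 9, 31]
Pivot position: 0

After partitioning with pivot 1, the array becomes [1, 11, 36, 22, 40, 9, 3, 9, 31]. The pivot is placed at index 0. All elements to the left of the pivot are <= 1, and all elements to the right are > 1.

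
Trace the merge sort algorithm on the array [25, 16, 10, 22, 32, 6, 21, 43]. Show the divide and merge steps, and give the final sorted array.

Merge sort trace:

Split: [25, 16, 10, 22, 32, 6, 21, 43] -> [25, 16, 10, 22] and [32, 6, 21, 43]
  Split: [25, 16, 10, 22] -> [25, 16] and [10, 22]
    Split: [25, 16] -> [25] and [16]
    Merge: [25] + [16] -> [16, 25]
    Split: [10, 22] -> [10] and [22]
    Merge: [10] + [22] -> [10, 22]
  Merge: [16, 25] + [10, 22] -> [10, 16, 22, 25]
  Split: [32, 6, 21, 43] -> [32, 6] and [21, 43]
    Split: [32, 6] -> [32] and [6]
    Merge: [32] + [6] -> [6, 32]
    Split: [21, 43] -> [21] and [43]
    Merge: [21] + [43] -> [21, 43]
  Merge: [6, 32] + [21, 43] -> [6, 21, 32, 43]
Merge: [10, 16, 22, 25] + [6, 21, 32, 43] -> [6, 10, 16, 21, 22, 25, 32, 43]

Final sorted array: [6, 10, 16, 21, 22, 25, 32, 43]

The merge sort proceeds by recursively splitting the array and merging sorted halves.
After all merges, the sorted array is [6, 10, 16, 21, 22, 25, 32, 43].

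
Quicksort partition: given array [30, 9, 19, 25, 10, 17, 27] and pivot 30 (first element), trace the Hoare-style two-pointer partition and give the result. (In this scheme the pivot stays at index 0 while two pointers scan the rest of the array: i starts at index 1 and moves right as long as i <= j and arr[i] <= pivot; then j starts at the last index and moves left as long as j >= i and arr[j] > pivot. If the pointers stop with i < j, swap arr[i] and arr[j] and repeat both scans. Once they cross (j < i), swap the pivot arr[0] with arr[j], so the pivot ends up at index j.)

Hoare-style two-pointer partition with pivot = 30:

Initial array: [30, 9, 19, 25, 10, 17, 27]

Pointers start at i = 1, j = 6.
i ends at 7, j ends at 6: the pointers have crossed (j < i), so scanning stops.

Swap pivot arr[0] with arr[6] to place pivot at position 6: [27, 9, 19, 25, 10, 17, 30]
Pivot position: 6

After partitioning with pivot 30, the array becomes [27, 9, 19, 25, 10, 17, 30]. The pivot is placed at index 6. All elements to the left of the pivot are <= 30, and all elements to the right are > 30.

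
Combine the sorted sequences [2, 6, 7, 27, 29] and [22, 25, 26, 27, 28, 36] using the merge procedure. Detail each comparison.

Merging process:

Compare 2 vs 22: take 2 from left. Merged: [2]
Compare 6 vs 22: take 6 from left. Merged: [2, 6]
Compare 7 vs 22: take 7 from left. Merged: [2, 6, 7]
Compare 27 vs 22: take 22 from right. Merged: [2, 6, 7, 22]
Compare 27 vs 25: take 25 from right. Merged: [2, 6, 7, 22, 25]
Compare 27 vs 26: take 26 from right. Merged: [2, 6, 7, 22, 25, 26]
Compare 27 vs 27: take 27 from left. Merged: [2, 6, 7, 22, 25, 26, 27]
Compare 29 vs 27: take 27 from right. Merged: [2, 6, 7, 22, 25, 26, 27, 27]
Compare 29 vs 28: take 28 from right. Merged: [2, 6, 7, 22, 25, 26, 27, 27, 28]
Compare 29 vs 36: take 29 from left. Merged: [2, 6, 7, 22, 25, 26, 27, 27, 28, 29]
Append remaining from right: [36]. Merged: [2, 6, 7, 22, 25, 26, 27, 27, 28, 29, 36]

Final merged array: [2, 6, 7, 22, 25, 26, 27, 27, 28, 29, 36]
Total comparisons: 10

The merged array is [2, 6, 7, 22, 25, 26, 27, 27, 28, 29, 36], requiring 10 comparisons. The merge step runs in O(n) time where n is the total number of elements.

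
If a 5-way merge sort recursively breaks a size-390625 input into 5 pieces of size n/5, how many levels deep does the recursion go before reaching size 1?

For divide and conquer with division factor 5:

Problem sizes at each level:
Level 0: 390625
Level 1: 78125
Level 2: 15625
Level 3: 3125
Level 4: 625
Level 5: 125
Level 6: 25
Level 7: 5
Level 8: 1

The root is level 0 and the size-1 base case is level 8 (the tree spans levels 0 through 8, i.e. 9 levels counting the root), so the depth is the number of divisions: log_5(390625) = 8

The recursion tree depth is log_5(390625) = 8. At each level, the problem size is divided by 5, so it takes 8 divisions to reduce to a base case of size 1. The algorithm makes 5 recursive calls at each level.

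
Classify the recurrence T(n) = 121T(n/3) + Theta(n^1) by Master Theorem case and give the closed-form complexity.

Master Theorem for T(n) = 121T(n/3) + O(n^1):

a = 121, b = 3, c = 1
log_b(a) = log_3(121) = 4.3653

Case 1: c = 1 < log_3(121) = 4.3653
T(n) = O(n^(log_3 121))

For T(n) = 121T(n/3) + O(n^1): log_3(121) = 4.3653. This is Case 1 of the Master Theorem (c < log_b(a), work dominated by leaves), giving O(n^(log_3 121)).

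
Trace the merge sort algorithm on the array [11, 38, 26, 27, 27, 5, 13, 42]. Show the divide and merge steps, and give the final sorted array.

Merge sort trace:

Split: [11, 38, 26, 27, 27, 5, 13, 42] -> [11, 38, 26, 27] and [27, 5, 13, 42]
  Split: [11, 38, 26, 27] -> [11, 38] and [26, 27]
    Split: [11, 38] -> [11] and [38]
    Merge: [11] + [38] -> [11, 38]
    Split: [26, 27] -> [26] and [27]
    Merge: [26] + [27] -> [26, 27]
  Merge: [11, 38] + [26, 27] -> [11, 26, 27, 38]
  Split: [27, 5, 13, 42] -> [27, 5] and [13, 42]
    Split: [27, 5] -> [27] and [5]
    Merge: [27] + [5] -> [5, 27]
    Split: [13, 42] -> [13] and [42]
    Merge: [13] + [42] -> [13, 42]
  Merge: [5, 27] + [13, 42] -> [5, 13, 27, 42]
Merge: [11, 26, 27, 38] + [5, 13, 27, 42] -> [5, 11, 13, 26, 27, 27, 38, 42]

Final sorted array: [5, 11, 13, 26, 27, 27, 38, 42]

The merge sort proceeds by recursively splitting the array and merging sorted halves.
After all merges, the sorted array is [5, 11, 13, 26, 27, 27, 38, 42].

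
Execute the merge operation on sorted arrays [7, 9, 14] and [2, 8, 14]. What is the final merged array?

Merging process:

Compare 7 vs 2: take 2 from right. Merged: [2]
Compare 7 vs 8: take 7 from left. Merged: [2, 7]
Compare 9 vs 8: take 8 from right. Merged: [2, 7, 8]
Compare 9 vs 14: take 9 from left. Merged: [2, 7, 8, 9]
Compare 14 vs 14: take 14 from left. Merged: [2, 7, 8, 9, 14]
Append remaining from right: [14]. Merged: [2, 7, 8, 9, 14, 14]

Final merged array: [2, 7, 8, 9, 14, 14]
Total comparisons: 5

The merged array is [2, 7, 8, 9, 14, 14], requiring 5 comparisons. The merge step runs in O(n) time where n is the total number of elements.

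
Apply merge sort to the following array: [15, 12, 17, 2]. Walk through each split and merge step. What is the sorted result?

Merge sort trace:

Split: [15, 12, 17, 2] -> [15, 12] and [17, 2]
  Split: [15, 12] -> [15] and [12]
  Merge: [15] + [12] -> [12, 15]
  Split: [17, 2] -> [17] and [2]
  Merge: [17] + [2] -> [2, 17]
Merge: [12, 15] + [2, 17] -> [2, 12, 15, 17]

Final sorted array: [2, 12, 15, 17]

The merge sort proceeds by recursively splitting the array and merging sorted halves.
After all merges, the sorted array is [2, 12, 15, 17].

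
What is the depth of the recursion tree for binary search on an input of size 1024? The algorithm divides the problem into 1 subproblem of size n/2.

For divide and conquer with division factor 2:

Problem sizes at each level:
Level 0: 1024
Level 1: 512
Level 2: 256
Level 3: 128
Level 4: 64
Level 5: 32
Level 6: 16
Level 7: 8
Level 8: 4
Level 9: 2
Level 10: 1

The root is level 0 and the size-1 base case is level 10 (the tree spans levels 0 through 10, i.e. 11 levels counting the root), so the depth is the number of divisions: log_2(1024) = 10

The recursion tree depth is log_2(1024) = 10. At each level, the problem size is divided by 2, so it takes 10 divisions to reduce to a base case of size 1. The algorithm makes 1 recursive call at each level.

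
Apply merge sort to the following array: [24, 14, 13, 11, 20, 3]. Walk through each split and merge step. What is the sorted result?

Merge sort trace:

Split: [24, 14, 13, 11, 20, 3] -> [24, 14, 13] and [11, 20, 3]
  Split: [24, 14, 13] -> [24] and [14, 13]
    Split: [14, 13] -> [14] and [13]
    Merge: [14] + [13] -> [13, 14]
  Merge: [24] + [13, 14] -> [13, 14, 24]
  Split: [11, 20, 3] -> [11] and [20, 3]
    Split: [20, 3] -> [20] and [3]
    Merge: [20] + [3] -> [3, 20]
  Merge: [11] + [3, 20] -> [3, 11, 20]
Merge: [13, 14, 24] + [3, 11, 20] -> [3, 11, 13, 14, 20, 24]

Final sorted array: [3, 11, 13, 14, 20, 24]

The merge sort proceeds by recursively splitting the array and merging sorted halves.
After all merges, the sorted array is [3, 11, 13, 14, 20, 24].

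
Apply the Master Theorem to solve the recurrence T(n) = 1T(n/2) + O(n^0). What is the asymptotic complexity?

Master Theorem for T(n) = 1T(n/2) + O(n^0):

a = 1, b = 2, c = 0
log_b(a) = log_2(1) = 0.0000

Case 2: c = 0 = log_2(1) = 0.0000
T(n) = O(n^0 log n) = O(log n)

For T(n) = 1T(n/2) + O(n^0): log_2(1) = 0.0000. This is Case 2 of the Master Theorem (c = log_b(a), equal work at all levels), giving O(log n).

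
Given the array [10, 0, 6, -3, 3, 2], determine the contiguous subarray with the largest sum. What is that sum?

Using Kadane's algorithm on [10, 0, 6, -3, 3, 2]:

Scanning through the array:
Position 1 (value 0): max_ending_here = 10, max_so_far = 10
Position 2 (value 6): max_ending_here = 16, max_so_far = 16
Position 3 (value -3): max_ending_here = 13, max_so_far = 16
Position 4 (value 3): max_ending_here = 16, max_so_far = 16
Position 5 (value 2): max_ending_here = 18, max_so_far = 18

Maximum subarray: [10, 0, 6, -3, 3, 2]
Maximum sum: 18

The maximum subarray is [10, 0, 6, -3, 3, 2] with sum 18. This subarray runs from index 0 to index 5.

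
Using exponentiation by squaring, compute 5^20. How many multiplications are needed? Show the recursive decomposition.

Computing 5^20 by squaring (build up from 5^1; each line after the first costs one multiplication):

5^1 = 5
5^2 = (5^1)^2 = 5^2 = 25
5^4 = (5^2)^2 = 25^2 = 625
5^5 = 5 * 5^4 = 5 * 625 = 3125
5^10 = (5^5)^2 = 3125^2 = 9765625
5^20 = (5^10)^2 = 9765625^2 = 95367431640625

Result: 95367431640625
Multiplications needed: 5 (5 lines after 5^1)

5^20 = 95367431640625. Using exponentiation by squaring, this requires 5 multiplications. The key idea: if the exponent is even, square the half-power; if odd, multiply by the base once.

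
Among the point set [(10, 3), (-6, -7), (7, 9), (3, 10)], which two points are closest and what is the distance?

Computing all pairwise distances among 4 points:

d((10, 3), (-6, -7)) = 18.868
d((10, 3), (7, 9)) = 6.7082
d((10, 3), (3, 10)) = 9.8995
d((-6, -7), (7, 9)) = 20.6155
d((-6, -7), (3, 10)) = 19.2354
d((7, 9), (3, 10)) = 4.1231 <-- minimum

Closest pair: (7, 9) and (3, 10) with distance 4.1231

The closest pair is (7, 9) and (3, 10) with Euclidean distance 4.1231. For 4 points, brute-force pairwise comparison is shown above. For large n, the divide-and-conquer algorithm (sort by x, recurse on halves, check the dividing strip) achieves O(n log n).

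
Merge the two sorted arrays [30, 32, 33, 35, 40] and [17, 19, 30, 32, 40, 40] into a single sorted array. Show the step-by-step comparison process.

Merging process:

Compare 30 vs 17: take 17 from right. Merged: [17]
Compare 30 vs 19: take 19 from right. Merged: [17, 19]
Compare 30 vs 30: take 30 from left. Merged: [17, 19, 30]
Compare 32 vs 30: take 30 from right. Merged: [17, 19, 30, 30]
Compare 32 vs 32: take 32 from left. Merged: [17, 19, 30, 30, 32]
Compare 33 vs 32: take 32 from right. Merged: [17, 19, 30, 30, 32, 32]
Compare 33 vs 40: take 33 from left. Merged: [17, 19, 30, 30, 32, 32, 33]
Compare 35 vs 40: take 35 from left. Merged: [17, 19, 30, 30, 32, 32, 33, 35]
Compare 40 vs 40: take 40 from left. Merged: [17, 19, 30, 30, 32, 32, 33, 35, 40]
Append remaining from right: [40, 40]. Merged: [17, 19, 30, 30, 32, 32, 33, 35, 40, 40, 40]

Final merged array: [17, 19, 30, 30, 32, 32, 33, 35, 40, 40, 40]
Total comparisons: 9

The merged array is [17, 19, 30, 30, 32, 32, 33, 35, 40, 40, 40], requiring 9 comparisons. The merge step runs in O(n) time where n is the total number of elements.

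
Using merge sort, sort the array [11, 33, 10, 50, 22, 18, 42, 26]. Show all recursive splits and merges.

Merge sort trace:

Split: [11, 33, 10, 50, 22, 18, 42, 26] -> [11, 33, 10, 50] and [22, 18, 42, 26]
  Split: [11, 33, 10, 50] -> [11, 33] and [10, 50]
    Split: [11, 33] -> [11] and [33]
    Merge: [11] + [33] -> [11, 33]
    Split: [10, 50] -> [10] and [50]
    Merge: [10] + [50] -> [10, 50]
  Merge: [11, 33] + [10, 50] -> [10, 11, 33, 50]
  Split: [22, 18, 42, 26] -> [22, 18] and [42, 26]
    Split: [22, 18] -> [22] and [18]
    Merge: [22] + [18] -> [18, 22]
    Split: [42, 26] -> [42] and [26]
    Merge: [42] + [26] -> [26, 42]
  Merge: [18, 22] + [26, 42] -> [18, 22, 26, 42]
Merge: [10, 11, 33, 50] + [18, 22, 26, 42] -> [10, 11, 18, 22, 26, 33, 42, 50]

Final sorted array: [10, 11, 18, 22, 26, 33, 42, 50]

The merge sort proceeds by recursively splitting the array and merging sorted halves.
After all merges, the sorted array is [10, 11, 18, 22, 26, 33, 42, 50].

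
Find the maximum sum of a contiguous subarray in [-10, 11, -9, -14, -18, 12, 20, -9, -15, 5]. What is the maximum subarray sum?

Using Kadane's algorithm on [-10, 11, -9, -14, -18, 12, 20, -9, -15, 5]:

Scanning through the array:
Position 1 (value 11): max_ending_here = 11, max_so_far = 11
Position 2 (value -9): max_ending_here = 2, max_so_far = 11
Position 3 (value -14): max_ending_here = -12, max_so_far = 11
Position 4 (value -18): max_ending_here = -18, max_so_far = 11
Position 5 (value 12): max_ending_here = 12, max_so_far = 12
Position 6 (value 20): max_ending_here = 32, max_so_far = 32
Position 7 (value -9): max_ending_here = 23, max_so_far = 32
Position 8 (value -15): max_ending_here = 8, max_so_far = 32
Position 9 (value 5): max_ending_here = 13, max_so_far = 32

Maximum subarray: [12, 20]
Maximum sum: 32

The maximum subarray is [12, 20] with sum 32. This subarray runs from index 5 to index 6.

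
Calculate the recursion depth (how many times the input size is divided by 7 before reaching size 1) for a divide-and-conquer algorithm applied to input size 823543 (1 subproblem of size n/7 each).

For divide and conquer with division factor 7:

Problem sizes at each level:
Level 0: 823543
Level 1: 117649
Level 2: 16807
Level 3: 2401
Level 4: 343
Level 5: 49
Level 6: 7
Level 7: 1

The root is level 0 and the size-1 base case is level 7 (the tree spans levels 0 through 7, i.e. 8 levels counting the root), so the depth is the number of divisions: log_7(823543) = 7

The recursion tree depth is log_7(823543) = 7. At each level, the problem size is divided by 7, so it takes 7 divisions to reduce to a base case of size 1. The algorithm makes 1 recursive call at each level.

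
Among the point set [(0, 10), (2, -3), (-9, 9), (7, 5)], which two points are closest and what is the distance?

Computing all pairwise distances among 4 points:

d((0, 10), (2, -3)) = 13.1529
d((0, 10), (-9, 9)) = 9.0554
d((0, 10), (7, 5)) = 8.6023 <-- minimum
d((2, -3), (-9, 9)) = 16.2788
d((2, -3), (7, 5)) = 9.434
d((-9, 9), (7, 5)) = 16.4924

Closest pair: (0, 10) and (7, 5) with distance 8.6023

The closest pair is (0, 10) and (7, 5) with Euclidean distance 8.6023. For 4 points, brute-force pairwise comparison is shown above. For large n, the divide-and-conquer algorithm (sort by x, recurse on halves, check the dividing strip) achieves O(n log n).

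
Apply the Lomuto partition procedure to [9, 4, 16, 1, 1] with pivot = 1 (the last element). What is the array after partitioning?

Lomuto partition with pivot = 1:

Initial array: [9, 4, 16, 1, 1]

arr[0]=9 > 1: no swap
arr[1]=4 > 1: no swap
arr[2]=16 > 1: no swap
arr[3]=1 <= 1: swap with position 0, array becomes [1, 4, 16, 9, 1]

Place pivot at position 1: [1, 1, 16, 9, 4]
Pivot position: 1

After partitioning with pivot 1, the array becomes [1, 1, 16, 9, 4]. The pivot is placed at index 1. All elements to the left of the pivot are <= 1, and all elements to the right are > 1.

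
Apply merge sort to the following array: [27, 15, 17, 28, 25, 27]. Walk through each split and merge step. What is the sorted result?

Merge sort trace:

Split: [27, 15, 17, 28, 25, 27] -> [27, 15, 17] and [28, 25, 27]
  Split: [27, 15, 17] -> [27] and [15, 17]
    Split: [15, 17] -> [15] and [17]
    Merge: [15] + [17] -> [15, 17]
  Merge: [27] + [15, 17] -> [15, 17, 27]
  Split: [28, 25, 27] -> [28] and [25, 27]
    Split: [25, 27] -> [25] and [27]
    Merge: [25] + [27] -> [25, 27]
  Merge: [28] + [25, 27] -> [25, 27, 28]
Merge: [15, 17, 27] + [25, 27, 28] -> [15, 17, 25, 27, 27, 28]

Final sorted array: [15, 17, 25, 27, 27, 28]

The merge sort proceeds by recursively splitting the array and merging sorted halves.
After all merges, the sorted array is [15, 17, 25, 27, 27, 28].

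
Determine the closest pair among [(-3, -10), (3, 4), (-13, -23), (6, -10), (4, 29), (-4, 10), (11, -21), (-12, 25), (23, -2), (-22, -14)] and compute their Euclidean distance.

Computing all pairwise distances among 10 points:

d((-3, -10), (3, 4)) = 15.2315
d((-3, -10), (-13, -23)) = 16.4012
d((-3, -10), (6, -10)) = 9.0 <-- minimum
d((-3, -10), (4, 29)) = 39.6232
d((-3, -10), (-4, 10)) = 20.025
d((-3, -10), (11, -21)) = 17.8045
d((-3, -10), (-12, 25)) = 36.1386
d((-3, -10), (23, -2)) = 27.2029
d((-3, -10), (-22, -14)) = 19.4165
d((3, 4), (-13, -23)) = 31.3847
d((3, 4), (6, -10)) = 14.3178
d((3, 4), (4, 29)) = 25.02
d((3, 4), (-4, 10)) = 9.2195
d((3, 4), (11, -21)) = 26.2488
d((3, 4), (-12, 25)) = 25.807
d((3, 4), (23, -2)) = 20.8806
d((3, 4), (-22, -14)) = 30.8058
d((-13, -23), (6, -10)) = 23.0217
d((-13, -23), (4, 29)) = 54.7083
d((-13, -23), (-4, 10)) = 34.2053
d((-13, -23), (11, -21)) = 24.0832
d((-13, -23), (-12, 25)) = 48.0104
d((-13, -23), (23, -2)) = 41.6773
d((-13, -23), (-22, -14)) = 12.7279
d((6, -10), (4, 29)) = 39.0512
d((6, -10), (-4, 10)) = 22.3607
d((6, -10), (11, -21)) = 12.083
d((6, -10), (-12, 25)) = 39.3573
d((6, -10), (23, -2)) = 18.7883
d((6, -10), (-22, -14)) = 28.2843
d((4, 29), (-4, 10)) = 20.6155
d((4, 29), (11, -21)) = 50.4876
d((4, 29), (-12, 25)) = 16.4924
d((4, 29), (23, -2)) = 36.3593
d((4, 29), (-22, -14)) = 50.2494
d((-4, 10), (11, -21)) = 34.4384
d((-4, 10), (-12, 25)) = 17.0
d((-4, 10), (23, -2)) = 29.5466
d((-4, 10), (-22, -14)) = 30.0
d((11, -21), (-12, 25)) = 51.4296
d((11, -21), (23, -2)) = 22.4722
d((11, -21), (-22, -14)) = 33.7343
d((-12, 25), (23, -2)) = 44.2041
d((-12, 25), (-22, -14)) = 40.2616
d((23, -2), (-22, -14)) = 46.5725

Closest pair: (-3, -10) and (6, -10) with distance 9.0

The closest pair is (-3, -10) and (6, -10) with Euclidean distance 9.0. For 10 points, brute-force pairwise comparison is shown above. For large n, the divide-and-conquer algorithm (sort by x, recurse on halves, check the dividing strip) achieves O(n log n).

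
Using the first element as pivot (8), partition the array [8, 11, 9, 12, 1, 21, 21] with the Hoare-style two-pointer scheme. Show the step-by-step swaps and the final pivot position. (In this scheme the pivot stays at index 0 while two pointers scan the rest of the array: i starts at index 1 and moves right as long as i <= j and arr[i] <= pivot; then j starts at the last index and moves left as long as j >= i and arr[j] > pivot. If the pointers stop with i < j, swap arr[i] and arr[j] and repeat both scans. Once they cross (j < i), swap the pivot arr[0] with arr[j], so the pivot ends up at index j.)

Hoare-style two-pointer partition with pivot = 8:

Initial array: [8, 11, 9, 12, 1, 21, 21]

Pointers start at i = 1, j = 6.
i stops at index 1 (arr[1]=11 > 8), j stops at index 4 (arr[4]=1 <= 8): swap arr[1] and arr[4], array becomes [8, 1, 9, 12, 11, 21, 21]
i ends at 2, j ends at 1: the pointers have crossed (j < i), so scanning stops.

Swap pivot arr[0] with arr[1] to place pivot at position 1: [1, 8, 9, 12, 11, 21, 21]
Pivot position: 1

After partitioning with pivot 8, the array becomes [1, 8, 9, 12, 11, 21, 21]. The pivot is placed at index 1. All elements to the left of the pivot are <= 8, and all elements to the right are > 8.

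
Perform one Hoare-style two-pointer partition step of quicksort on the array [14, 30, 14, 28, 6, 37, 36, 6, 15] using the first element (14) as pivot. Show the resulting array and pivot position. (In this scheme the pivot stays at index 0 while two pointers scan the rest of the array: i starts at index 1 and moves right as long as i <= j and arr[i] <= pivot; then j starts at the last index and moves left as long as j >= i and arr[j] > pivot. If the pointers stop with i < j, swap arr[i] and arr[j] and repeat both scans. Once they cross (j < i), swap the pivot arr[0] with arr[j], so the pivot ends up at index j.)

Hoare-style two-pointer partition with pivot = 14:

Initial array: [14, 30, 14, 28, 6, 37, 36, 6, 15]

Pointers start at i = 1, j = 8.
i stops at index 1 (arr[1]=30 > 14), j stops at index 7 (arr[7]=6 <= 14): swap arr[1] and arr[7], array becomes [14, 6, 14, 28, 6, 37, 36, 30, 15]
i stops at index 3 (arr[3]=28 > 14), j stops at index 4 (arr[4]=6 <= 14): swap arr[3] and arr[4], array becomes [14, 6, 14, 6, 28, 37, 36, 30, 15]
i ends at 4, j ends at 3: the pointers have crossed (j < i), so scanning stops.

Swap pivot arr[0] with arr[3] to place pivot at position 3: [6, 6, 14, 14, 28, 37, 36, 30, 15]
Pivot position: 3

After partitioning with pivot 14, the array becomes [6, 6, 14, 14, 28, 37, 36, 30, 15]. The pivot is placed at index 3. All elements to the left of the pivot are <= 14, and all elements to the right are > 14.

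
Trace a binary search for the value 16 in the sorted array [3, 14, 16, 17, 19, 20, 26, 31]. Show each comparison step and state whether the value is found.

Binary search for 16 in [3, 14, 16, 17, 19, 20, 26, 31]:

lo=0, hi=7, mid=3, arr[mid]=17 -> 17 > 16, search left half
lo=0, hi=2, mid=1, arr[mid]=14 -> 14 < 16, search right half
lo=2, hi=2, mid=2, arr[mid]=16 -> Found target at index 2!

Binary search finds 16 at index 2 after 3 comparisons. The search repeatedly halves the search space by comparing with the middle element.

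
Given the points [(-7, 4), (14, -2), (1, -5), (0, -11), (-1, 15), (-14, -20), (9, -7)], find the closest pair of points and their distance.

Computing all pairwise distances among 7 points:

d((-7, 4), (14, -2)) = 21.8403
d((-7, 4), (1, -5)) = 12.0416
d((-7, 4), (0, -11)) = 16.5529
d((-7, 4), (-1, 15)) = 12.53
d((-7, 4), (-14, -20)) = 25.0
d((-7, 4), (9, -7)) = 19.4165
d((14, -2), (1, -5)) = 13.3417
d((14, -2), (0, -11)) = 16.6433
d((14, -2), (-1, 15)) = 22.6716
d((14, -2), (-14, -20)) = 33.2866
d((14, -2), (9, -7)) = 7.0711
d((1, -5), (0, -11)) = 6.0828 <-- minimum
d((1, -5), (-1, 15)) = 20.0998
d((1, -5), (-14, -20)) = 21.2132
d((1, -5), (9, -7)) = 8.2462
d((0, -11), (-1, 15)) = 26.0192
d((0, -11), (-14, -20)) = 16.6433
d((0, -11), (9, -7)) = 9.8489
d((-1, 15), (-14, -20)) = 37.3363
d((-1, 15), (9, -7)) = 24.1661
d((-14, -20), (9, -7)) = 26.4197

Closest pair: (1, -5) and (0, -11) with distance 6.0828

The closest pair is (1, -5) and (0, -11) with Euclidean distance 6.0828. For 7 points, brute-force pairwise comparison is shown above. For large n, the divide-and-conquer algorithm (sort by x, recurse on halves, check the dividing strip) achieves O(n log n).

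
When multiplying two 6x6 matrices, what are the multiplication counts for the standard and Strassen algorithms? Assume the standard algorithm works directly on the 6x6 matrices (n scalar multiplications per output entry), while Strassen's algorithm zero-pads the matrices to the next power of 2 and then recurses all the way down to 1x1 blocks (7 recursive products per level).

Matrix multiplication for 6x6 matrices:

Strassen's algorithm requires power-of-2 dimensions. Pad 6x6 to 8x8 (next power of 2).

Standard algorithm: 6^3 = 216 multiplications
Strassen's algorithm: 7^(log2(8)) = 7^3 = 343 multiplications
Difference: 216 - 343 = -127 (Strassen uses MORE here due to padding overhead — for small or just-over-power-of-2 n, padding can outweigh the per-level savings)

Standard: 216 multiplications (6^3). Strassen: 343 multiplications (7^3, after padding to 8x8). Strassen reduces 8 recursive multiplications to 7 at each level.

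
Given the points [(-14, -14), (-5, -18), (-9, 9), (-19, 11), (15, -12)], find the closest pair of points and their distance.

Computing all pairwise distances among 5 points:

d((-14, -14), (-5, -18)) = 9.8489 <-- minimum
d((-14, -14), (-9, 9)) = 23.5372
d((-14, -14), (-19, 11)) = 25.4951
d((-14, -14), (15, -12)) = 29.0689
d((-5, -18), (-9, 9)) = 27.2947
d((-5, -18), (-19, 11)) = 32.2025
d((-5, -18), (15, -12)) = 20.8806
d((-9, 9), (-19, 11)) = 10.198
d((-9, 9), (15, -12)) = 31.8904
d((-19, 11), (15, -12)) = 41.0488

Closest pair: (-14, -14) and (-5, -18) with distance 9.8489

The closest pair is (-14, -14) and (-5, -18) with Euclidean distance 9.8489. For 5 points, brute-force pairwise comparison is shown above. For large n, the divide-and-conquer algorithm (sort by x, recurse on halves, check the dividing strip) achieves O(n log n).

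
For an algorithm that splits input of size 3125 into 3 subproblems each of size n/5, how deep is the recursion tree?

For divide and conquer with division factor 5:

Problem sizes at each level:
Level 0: 3125
Level 1: 625
Level 2: 125
Level 3: 25
Level 4: 5
Level 5: 1

The root is level 0 and the size-1 base case is level 5 (the tree spans levels 0 through 5, i.e. 6 levels counting the root), so the depth is the number of divisions: log_5(3125) = 5

The recursion tree depth is log_5(3125) = 5. At each level, the problem size is divided by 5, so it takes 5 divisions to reduce to a base case of size 1. The algorithm makes 3 recursive calls at each level.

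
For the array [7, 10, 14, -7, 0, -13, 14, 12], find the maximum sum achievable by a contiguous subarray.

Using Kadane's algorithm on [7, 10, 14, -7, 0, -13, 14, 12]:

Scanning through the array:
Position 1 (value 10): max_ending_here = 17, max_so_far = 17
Position 2 (value 14): max_ending_here = 31, max_so_far = 31
Position 3 (value -7): max_ending_here = 24, max_so_far = 31
Position 4 (value 0): max_ending_here = 24, max_so_far = 31
Position 5 (value -13): max_ending_here = 11, max_so_far = 31
Position 6 (value 14): max_ending_here = 25, max_so_far = 31
Position 7 (value 12): max_ending_here = 37, max_so_far = 37

Maximum subarray: [7, 10, 14, -7, 0, -13, 14, 12]
Maximum sum: 37

The maximum subarray is [7, 10, 14, -7, 0, -13, 14, 12] with sum 37. This subarray runs from index 0 to index 7.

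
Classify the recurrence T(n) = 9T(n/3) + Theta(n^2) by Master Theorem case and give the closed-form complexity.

Master Theorem for T(n) = 9T(n/3) + O(n^2):

a = 9, b = 3, c = 2
log_b(a) = log_3(9) = 2.0000

Case 2: c = 2 = log_3(9) = 2.0000
T(n) = O(n^2 log n) = O(n^2 log n)

For T(n) = 9T(n/3) + O(n^2): log_3(9) = 2.0000. This is Case 2 of the Master Theorem (c = log_b(a), equal work at all levels), giving O(n^2 log n).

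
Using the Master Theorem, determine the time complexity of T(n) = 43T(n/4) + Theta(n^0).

Master Theorem for T(n) = 43T(n/4) + O(n^0):

a = 43, b = 4, c = 0
log_b(a) = log_4(43) = 2.7131

Case 1: c = 0 < log_4(43) = 2.7131
T(n) = O(n^(log_4 43))

For T(n) = 43T(n/4) + O(n^0): log_4(43) = 2.7131. This is Case 1 of the Master Theorem (c < log_b(a), work dominated by leaves), giving O(n^(log_4 43)).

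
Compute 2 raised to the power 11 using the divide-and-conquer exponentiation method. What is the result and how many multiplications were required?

Computing 2^11 by squaring (build up from 2^1; each line after the first costs one multiplication):

2^1 = 2
2^2 = (2^1)^2 = 2^2 = 4
2^4 = (2^2)^2 = 4^2 = 16
2^5 = 2 * 2^4 = 2 * 16 = 32
2^10 = (2^5)^2 = 32^2 = 1024
2^11 = 2 * 2^10 = 2 * 1024 = 2048

Result: 2048
Multiplications needed: 5 (5 lines after 2^1)

2^11 = 2048. Using exponentiation by squaring, this requires 5 multiplications. The key idea: if the exponent is even, square the half-power; if odd, multiply by the base once.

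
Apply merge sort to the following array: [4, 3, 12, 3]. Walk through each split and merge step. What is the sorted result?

Merge sort trace:

Split: [4, 3, 12, 3] -> [4, 3] and [12, 3]
  Split: [4, 3] -> [4] and [3]
  Merge: [4] + [3] -> [3, 4]
  Split: [12, 3] -> [12] and [3]
  Merge: [12] + [3] -> [3, 12]
Merge: [3, 4] + [3, 12] -> [3, 3, 4, 12]

Final sorted array: [3, 3, 4, 12]

The merge sort proceeds by recursively splitting the array and merging sorted halves.
After all merges, the sorted array is [3, 3, 4, 12].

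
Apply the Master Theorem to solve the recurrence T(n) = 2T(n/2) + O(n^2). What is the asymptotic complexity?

Master Theorem for T(n) = 2T(n/2) + O(n^2):

a = 2, b = 2, c = 2
log_b(a) = log_2(2) = 1.0000

Case 3: c = 2 > log_2(2) = 1.0000
T(n) = O(n^2) = O(n^2)

For T(n) = 2T(n/2) + O(n^2): log_2(2) = 1.0000. This is Case 3 of the Master Theorem (c > log_b(a), work dominated by root), giving O(n^2).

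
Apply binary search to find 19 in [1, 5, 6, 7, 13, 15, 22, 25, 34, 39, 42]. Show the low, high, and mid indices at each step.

Binary search for 19 in [1, 5, 6, 7, 13, 15, 22, 25, 34, 39, 42]:

lo=0, hi=10, mid=5, arr[mid]=15 -> 15 < 19, search right half
lo=6, hi=10, mid=8, arr[mid]=34 -> 34 > 19, search left half
lo=6, hi=7, mid=6, arr[mid]=22 -> 22 > 19, search left half
lo=6 > hi=5, target 19 not found

Binary search determines that 19 is not in the array after 3 comparisons. The search space was exhausted without finding the target.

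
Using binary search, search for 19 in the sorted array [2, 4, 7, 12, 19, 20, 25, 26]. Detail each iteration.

Binary search for 19 in [2, 4, 7, 12, 19, 20, 25, 26]:

lo=0, hi=7, mid=3, arr[mid]=12 -> 12 < 19, search right half
lo=4, hi=7, mid=5, arr[mid]=20 -> 20 > 19, search left half
lo=4, hi=4, mid=4, arr[mid]=19 -> Found target at index 4!

Binary search finds 19 at index 4 after 3 comparisons. The search repeatedly halves the search space by comparing with the middle element.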